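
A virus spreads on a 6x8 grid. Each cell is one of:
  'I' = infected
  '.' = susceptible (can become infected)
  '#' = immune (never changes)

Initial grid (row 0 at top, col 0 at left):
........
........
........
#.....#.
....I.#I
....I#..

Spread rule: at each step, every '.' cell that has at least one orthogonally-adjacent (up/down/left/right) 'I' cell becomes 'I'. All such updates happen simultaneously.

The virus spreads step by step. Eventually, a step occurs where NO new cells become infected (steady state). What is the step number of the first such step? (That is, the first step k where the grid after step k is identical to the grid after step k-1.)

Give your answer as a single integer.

Step 0 (initial): 3 infected
Step 1: +6 new -> 9 infected
Step 2: +7 new -> 16 infected
Step 3: +8 new -> 24 infected
Step 4: +9 new -> 33 infected
Step 5: +5 new -> 38 infected
Step 6: +3 new -> 41 infected
Step 7: +2 new -> 43 infected
Step 8: +1 new -> 44 infected
Step 9: +0 new -> 44 infected

Answer: 9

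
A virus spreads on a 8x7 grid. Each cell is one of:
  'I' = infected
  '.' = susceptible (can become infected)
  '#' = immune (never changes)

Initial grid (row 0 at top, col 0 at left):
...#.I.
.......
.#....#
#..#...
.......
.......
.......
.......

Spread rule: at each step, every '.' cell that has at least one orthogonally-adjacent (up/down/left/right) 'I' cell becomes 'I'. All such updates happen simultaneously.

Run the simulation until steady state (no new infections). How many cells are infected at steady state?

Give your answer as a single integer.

Step 0 (initial): 1 infected
Step 1: +3 new -> 4 infected
Step 2: +3 new -> 7 infected
Step 3: +3 new -> 10 infected
Step 4: +5 new -> 15 infected
Step 5: +6 new -> 21 infected
Step 6: +7 new -> 28 infected
Step 7: +8 new -> 36 infected
Step 8: +5 new -> 41 infected
Step 9: +4 new -> 45 infected
Step 10: +3 new -> 48 infected
Step 11: +2 new -> 50 infected
Step 12: +1 new -> 51 infected
Step 13: +0 new -> 51 infected

Answer: 51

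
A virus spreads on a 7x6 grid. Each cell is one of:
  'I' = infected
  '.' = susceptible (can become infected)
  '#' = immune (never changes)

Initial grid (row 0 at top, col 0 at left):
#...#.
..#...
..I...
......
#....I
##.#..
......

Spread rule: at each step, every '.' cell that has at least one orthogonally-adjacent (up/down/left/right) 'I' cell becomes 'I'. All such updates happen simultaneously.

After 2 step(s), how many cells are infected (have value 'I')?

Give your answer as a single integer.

Answer: 20

Derivation:
Step 0 (initial): 2 infected
Step 1: +6 new -> 8 infected
Step 2: +12 new -> 20 infected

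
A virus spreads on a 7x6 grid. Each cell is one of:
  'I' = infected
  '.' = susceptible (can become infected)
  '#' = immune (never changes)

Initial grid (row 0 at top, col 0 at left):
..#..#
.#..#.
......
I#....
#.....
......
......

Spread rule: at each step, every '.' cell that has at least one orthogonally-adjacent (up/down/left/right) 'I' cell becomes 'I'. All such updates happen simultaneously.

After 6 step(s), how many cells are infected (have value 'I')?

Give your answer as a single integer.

Answer: 20

Derivation:
Step 0 (initial): 1 infected
Step 1: +1 new -> 2 infected
Step 2: +2 new -> 4 infected
Step 3: +2 new -> 6 infected
Step 4: +4 new -> 10 infected
Step 5: +4 new -> 14 infected
Step 6: +6 new -> 20 infected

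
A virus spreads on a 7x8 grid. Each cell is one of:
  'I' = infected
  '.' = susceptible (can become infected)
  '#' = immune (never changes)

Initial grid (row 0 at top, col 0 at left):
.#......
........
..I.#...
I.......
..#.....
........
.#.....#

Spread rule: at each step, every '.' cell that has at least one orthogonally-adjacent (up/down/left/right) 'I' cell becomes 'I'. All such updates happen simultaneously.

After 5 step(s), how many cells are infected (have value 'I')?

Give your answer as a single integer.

Answer: 37

Derivation:
Step 0 (initial): 2 infected
Step 1: +7 new -> 9 infected
Step 2: +7 new -> 16 infected
Step 3: +7 new -> 23 infected
Step 4: +6 new -> 29 infected
Step 5: +8 new -> 37 infected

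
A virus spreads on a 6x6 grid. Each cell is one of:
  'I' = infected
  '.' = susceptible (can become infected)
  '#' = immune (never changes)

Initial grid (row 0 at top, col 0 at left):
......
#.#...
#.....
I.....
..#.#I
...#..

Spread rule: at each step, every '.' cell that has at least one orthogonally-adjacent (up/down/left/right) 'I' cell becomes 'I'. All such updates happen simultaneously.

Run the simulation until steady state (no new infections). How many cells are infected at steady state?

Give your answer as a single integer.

Answer: 30

Derivation:
Step 0 (initial): 2 infected
Step 1: +4 new -> 6 infected
Step 2: +7 new -> 13 infected
Step 3: +6 new -> 19 infected
Step 4: +6 new -> 25 infected
Step 5: +4 new -> 29 infected
Step 6: +1 new -> 30 infected
Step 7: +0 new -> 30 infected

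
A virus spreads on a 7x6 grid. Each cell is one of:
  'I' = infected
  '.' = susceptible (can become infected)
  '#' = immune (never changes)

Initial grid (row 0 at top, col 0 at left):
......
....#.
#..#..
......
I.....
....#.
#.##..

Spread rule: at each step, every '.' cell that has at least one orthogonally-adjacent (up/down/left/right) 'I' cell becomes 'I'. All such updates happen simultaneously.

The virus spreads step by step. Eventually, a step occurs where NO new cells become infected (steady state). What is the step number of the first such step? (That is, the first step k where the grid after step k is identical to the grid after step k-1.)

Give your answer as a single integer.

Answer: 10

Derivation:
Step 0 (initial): 1 infected
Step 1: +3 new -> 4 infected
Step 2: +3 new -> 7 infected
Step 3: +5 new -> 12 infected
Step 4: +5 new -> 17 infected
Step 5: +5 new -> 22 infected
Step 6: +6 new -> 28 infected
Step 7: +3 new -> 31 infected
Step 8: +3 new -> 34 infected
Step 9: +1 new -> 35 infected
Step 10: +0 new -> 35 infected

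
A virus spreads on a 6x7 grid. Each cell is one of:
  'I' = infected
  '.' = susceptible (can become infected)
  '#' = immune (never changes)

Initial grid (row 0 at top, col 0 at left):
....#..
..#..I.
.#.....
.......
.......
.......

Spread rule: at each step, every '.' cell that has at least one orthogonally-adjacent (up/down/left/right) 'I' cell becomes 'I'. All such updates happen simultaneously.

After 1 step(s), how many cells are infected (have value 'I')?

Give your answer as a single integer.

Step 0 (initial): 1 infected
Step 1: +4 new -> 5 infected

Answer: 5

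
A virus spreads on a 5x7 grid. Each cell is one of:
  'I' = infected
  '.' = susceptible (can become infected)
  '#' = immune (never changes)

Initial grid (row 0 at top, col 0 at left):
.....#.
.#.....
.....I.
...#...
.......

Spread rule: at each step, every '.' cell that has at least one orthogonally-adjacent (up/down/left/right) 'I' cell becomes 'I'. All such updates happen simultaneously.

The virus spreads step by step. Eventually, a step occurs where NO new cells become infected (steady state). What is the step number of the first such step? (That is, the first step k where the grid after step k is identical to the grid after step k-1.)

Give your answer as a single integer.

Answer: 8

Derivation:
Step 0 (initial): 1 infected
Step 1: +4 new -> 5 infected
Step 2: +6 new -> 11 infected
Step 3: +6 new -> 17 infected
Step 4: +5 new -> 22 infected
Step 5: +4 new -> 26 infected
Step 6: +4 new -> 30 infected
Step 7: +2 new -> 32 infected
Step 8: +0 new -> 32 infected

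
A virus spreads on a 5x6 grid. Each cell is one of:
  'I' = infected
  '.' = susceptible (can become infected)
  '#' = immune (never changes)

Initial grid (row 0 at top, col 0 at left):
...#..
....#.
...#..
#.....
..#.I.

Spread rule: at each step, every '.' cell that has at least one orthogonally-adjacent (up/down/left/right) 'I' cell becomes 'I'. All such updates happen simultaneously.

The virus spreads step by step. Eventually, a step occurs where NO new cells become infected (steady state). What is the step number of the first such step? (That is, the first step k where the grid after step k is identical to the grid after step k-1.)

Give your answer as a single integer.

Step 0 (initial): 1 infected
Step 1: +3 new -> 4 infected
Step 2: +3 new -> 7 infected
Step 3: +2 new -> 9 infected
Step 4: +3 new -> 12 infected
Step 5: +4 new -> 16 infected
Step 6: +6 new -> 22 infected
Step 7: +2 new -> 24 infected
Step 8: +1 new -> 25 infected
Step 9: +0 new -> 25 infected

Answer: 9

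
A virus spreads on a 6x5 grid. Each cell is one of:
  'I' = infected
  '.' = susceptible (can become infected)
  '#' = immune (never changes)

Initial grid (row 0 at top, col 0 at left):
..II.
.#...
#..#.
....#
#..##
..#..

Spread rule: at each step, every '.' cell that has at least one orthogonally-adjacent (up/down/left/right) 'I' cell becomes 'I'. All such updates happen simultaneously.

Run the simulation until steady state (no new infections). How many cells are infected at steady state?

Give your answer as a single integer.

Step 0 (initial): 2 infected
Step 1: +4 new -> 6 infected
Step 2: +3 new -> 9 infected
Step 3: +4 new -> 13 infected
Step 4: +3 new -> 16 infected
Step 5: +2 new -> 18 infected
Step 6: +1 new -> 19 infected
Step 7: +1 new -> 20 infected
Step 8: +0 new -> 20 infected

Answer: 20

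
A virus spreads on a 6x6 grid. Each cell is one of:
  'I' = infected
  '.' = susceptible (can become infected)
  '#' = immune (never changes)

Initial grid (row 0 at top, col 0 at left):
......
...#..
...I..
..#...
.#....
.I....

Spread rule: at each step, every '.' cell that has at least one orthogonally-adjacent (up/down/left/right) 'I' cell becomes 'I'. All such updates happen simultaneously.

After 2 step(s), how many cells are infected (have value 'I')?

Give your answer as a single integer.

Step 0 (initial): 2 infected
Step 1: +5 new -> 7 infected
Step 2: +9 new -> 16 infected

Answer: 16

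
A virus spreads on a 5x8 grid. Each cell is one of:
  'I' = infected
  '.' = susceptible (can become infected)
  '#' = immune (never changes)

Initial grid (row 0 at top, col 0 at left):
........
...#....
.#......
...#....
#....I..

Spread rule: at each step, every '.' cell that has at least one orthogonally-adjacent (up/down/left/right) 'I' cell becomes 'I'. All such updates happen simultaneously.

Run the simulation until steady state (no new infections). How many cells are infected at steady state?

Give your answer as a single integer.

Answer: 36

Derivation:
Step 0 (initial): 1 infected
Step 1: +3 new -> 4 infected
Step 2: +5 new -> 9 infected
Step 3: +5 new -> 14 infected
Step 4: +7 new -> 21 infected
Step 5: +5 new -> 26 infected
Step 6: +4 new -> 30 infected
Step 7: +3 new -> 33 infected
Step 8: +2 new -> 35 infected
Step 9: +1 new -> 36 infected
Step 10: +0 new -> 36 infected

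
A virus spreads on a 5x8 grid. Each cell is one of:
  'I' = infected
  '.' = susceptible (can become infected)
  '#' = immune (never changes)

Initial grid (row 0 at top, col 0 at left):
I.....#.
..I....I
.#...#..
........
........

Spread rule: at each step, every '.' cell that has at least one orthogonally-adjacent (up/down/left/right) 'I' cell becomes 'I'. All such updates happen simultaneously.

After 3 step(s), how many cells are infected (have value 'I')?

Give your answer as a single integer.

Step 0 (initial): 3 infected
Step 1: +9 new -> 12 infected
Step 2: +8 new -> 20 infected
Step 3: +9 new -> 29 infected

Answer: 29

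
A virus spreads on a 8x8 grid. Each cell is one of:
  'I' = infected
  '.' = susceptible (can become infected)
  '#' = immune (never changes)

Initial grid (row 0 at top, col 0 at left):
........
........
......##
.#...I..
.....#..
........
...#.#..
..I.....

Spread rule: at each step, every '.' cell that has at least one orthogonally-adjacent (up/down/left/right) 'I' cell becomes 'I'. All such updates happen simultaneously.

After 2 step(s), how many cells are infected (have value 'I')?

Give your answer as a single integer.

Answer: 18

Derivation:
Step 0 (initial): 2 infected
Step 1: +6 new -> 8 infected
Step 2: +10 new -> 18 infected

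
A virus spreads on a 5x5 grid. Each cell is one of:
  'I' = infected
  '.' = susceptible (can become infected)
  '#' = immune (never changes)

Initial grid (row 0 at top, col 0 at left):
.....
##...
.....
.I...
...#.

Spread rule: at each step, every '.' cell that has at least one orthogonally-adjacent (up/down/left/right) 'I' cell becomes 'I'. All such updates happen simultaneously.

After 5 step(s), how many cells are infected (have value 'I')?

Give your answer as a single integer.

Answer: 20

Derivation:
Step 0 (initial): 1 infected
Step 1: +4 new -> 5 infected
Step 2: +5 new -> 10 infected
Step 3: +3 new -> 13 infected
Step 4: +4 new -> 17 infected
Step 5: +3 new -> 20 infected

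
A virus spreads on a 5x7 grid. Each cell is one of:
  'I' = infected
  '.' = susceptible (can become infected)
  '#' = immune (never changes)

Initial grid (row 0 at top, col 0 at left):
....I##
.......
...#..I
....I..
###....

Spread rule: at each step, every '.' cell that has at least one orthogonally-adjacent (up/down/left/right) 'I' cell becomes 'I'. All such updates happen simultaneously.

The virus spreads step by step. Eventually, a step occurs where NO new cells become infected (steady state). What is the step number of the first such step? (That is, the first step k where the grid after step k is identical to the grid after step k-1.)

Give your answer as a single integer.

Answer: 6

Derivation:
Step 0 (initial): 3 infected
Step 1: +9 new -> 12 infected
Step 2: +7 new -> 19 infected
Step 3: +4 new -> 23 infected
Step 4: +4 new -> 27 infected
Step 5: +2 new -> 29 infected
Step 6: +0 new -> 29 infected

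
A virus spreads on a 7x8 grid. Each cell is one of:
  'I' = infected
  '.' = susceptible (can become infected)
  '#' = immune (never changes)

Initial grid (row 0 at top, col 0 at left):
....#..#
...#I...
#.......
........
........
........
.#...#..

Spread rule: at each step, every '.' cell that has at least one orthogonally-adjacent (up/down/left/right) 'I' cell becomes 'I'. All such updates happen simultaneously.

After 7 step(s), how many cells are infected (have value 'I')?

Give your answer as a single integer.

Answer: 47

Derivation:
Step 0 (initial): 1 infected
Step 1: +2 new -> 3 infected
Step 2: +5 new -> 8 infected
Step 3: +7 new -> 15 infected
Step 4: +8 new -> 23 infected
Step 5: +9 new -> 32 infected
Step 6: +9 new -> 41 infected
Step 7: +6 new -> 47 infected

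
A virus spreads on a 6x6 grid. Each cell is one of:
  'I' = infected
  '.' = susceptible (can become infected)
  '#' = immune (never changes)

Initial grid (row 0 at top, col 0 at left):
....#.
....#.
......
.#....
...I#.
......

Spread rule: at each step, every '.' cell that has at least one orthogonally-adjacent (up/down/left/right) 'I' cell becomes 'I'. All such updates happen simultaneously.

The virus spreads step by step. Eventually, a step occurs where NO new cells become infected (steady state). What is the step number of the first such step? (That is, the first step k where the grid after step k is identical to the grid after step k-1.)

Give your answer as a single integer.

Step 0 (initial): 1 infected
Step 1: +3 new -> 4 infected
Step 2: +6 new -> 10 infected
Step 3: +7 new -> 17 infected
Step 4: +7 new -> 24 infected
Step 5: +4 new -> 28 infected
Step 6: +3 new -> 31 infected
Step 7: +1 new -> 32 infected
Step 8: +0 new -> 32 infected

Answer: 8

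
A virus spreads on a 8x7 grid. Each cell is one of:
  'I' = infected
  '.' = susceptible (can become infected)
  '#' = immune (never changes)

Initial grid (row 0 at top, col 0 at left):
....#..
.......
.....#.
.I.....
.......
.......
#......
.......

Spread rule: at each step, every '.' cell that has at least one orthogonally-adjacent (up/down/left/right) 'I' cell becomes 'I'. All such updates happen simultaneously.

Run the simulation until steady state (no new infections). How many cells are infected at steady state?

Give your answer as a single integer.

Step 0 (initial): 1 infected
Step 1: +4 new -> 5 infected
Step 2: +7 new -> 12 infected
Step 3: +9 new -> 21 infected
Step 4: +9 new -> 30 infected
Step 5: +8 new -> 38 infected
Step 6: +6 new -> 44 infected
Step 7: +5 new -> 49 infected
Step 8: +3 new -> 52 infected
Step 9: +1 new -> 53 infected
Step 10: +0 new -> 53 infected

Answer: 53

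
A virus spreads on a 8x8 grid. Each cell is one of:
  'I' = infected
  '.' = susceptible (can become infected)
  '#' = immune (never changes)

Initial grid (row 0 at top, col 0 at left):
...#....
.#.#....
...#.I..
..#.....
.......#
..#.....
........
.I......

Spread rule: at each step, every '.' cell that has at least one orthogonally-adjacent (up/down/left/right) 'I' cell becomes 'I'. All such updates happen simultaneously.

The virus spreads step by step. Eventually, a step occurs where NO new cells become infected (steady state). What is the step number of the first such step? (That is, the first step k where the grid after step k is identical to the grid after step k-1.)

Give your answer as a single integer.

Step 0 (initial): 2 infected
Step 1: +7 new -> 9 infected
Step 2: +11 new -> 20 infected
Step 3: +12 new -> 32 infected
Step 4: +11 new -> 43 infected
Step 5: +5 new -> 48 infected
Step 6: +4 new -> 52 infected
Step 7: +2 new -> 54 infected
Step 8: +2 new -> 56 infected
Step 9: +1 new -> 57 infected
Step 10: +0 new -> 57 infected

Answer: 10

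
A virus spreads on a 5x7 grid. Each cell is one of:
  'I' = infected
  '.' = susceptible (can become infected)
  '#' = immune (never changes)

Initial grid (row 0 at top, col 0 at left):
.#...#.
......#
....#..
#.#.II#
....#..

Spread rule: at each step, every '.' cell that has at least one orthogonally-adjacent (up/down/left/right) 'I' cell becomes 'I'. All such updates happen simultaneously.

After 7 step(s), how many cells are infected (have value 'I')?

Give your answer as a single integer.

Answer: 26

Derivation:
Step 0 (initial): 2 infected
Step 1: +3 new -> 5 infected
Step 2: +5 new -> 10 infected
Step 3: +4 new -> 14 infected
Step 4: +5 new -> 19 infected
Step 5: +5 new -> 24 infected
Step 6: +1 new -> 25 infected
Step 7: +1 new -> 26 infected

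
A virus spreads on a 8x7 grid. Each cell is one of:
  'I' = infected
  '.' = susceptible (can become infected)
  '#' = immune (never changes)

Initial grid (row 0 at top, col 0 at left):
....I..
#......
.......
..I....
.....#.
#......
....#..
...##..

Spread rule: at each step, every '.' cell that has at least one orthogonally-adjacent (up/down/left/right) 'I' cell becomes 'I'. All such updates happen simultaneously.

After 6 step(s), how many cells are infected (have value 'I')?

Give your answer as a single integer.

Answer: 47

Derivation:
Step 0 (initial): 2 infected
Step 1: +7 new -> 9 infected
Step 2: +13 new -> 22 infected
Step 3: +11 new -> 33 infected
Step 4: +7 new -> 40 infected
Step 5: +4 new -> 44 infected
Step 6: +3 new -> 47 infected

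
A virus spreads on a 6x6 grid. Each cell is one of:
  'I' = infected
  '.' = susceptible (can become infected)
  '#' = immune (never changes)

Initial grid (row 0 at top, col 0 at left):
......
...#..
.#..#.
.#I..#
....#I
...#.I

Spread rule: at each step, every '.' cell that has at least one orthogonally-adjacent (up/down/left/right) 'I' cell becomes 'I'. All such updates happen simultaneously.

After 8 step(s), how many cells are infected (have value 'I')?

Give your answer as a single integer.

Answer: 29

Derivation:
Step 0 (initial): 3 infected
Step 1: +4 new -> 7 infected
Step 2: +6 new -> 13 infected
Step 3: +4 new -> 17 infected
Step 4: +5 new -> 22 infected
Step 5: +3 new -> 25 infected
Step 6: +2 new -> 27 infected
Step 7: +1 new -> 28 infected
Step 8: +1 new -> 29 infected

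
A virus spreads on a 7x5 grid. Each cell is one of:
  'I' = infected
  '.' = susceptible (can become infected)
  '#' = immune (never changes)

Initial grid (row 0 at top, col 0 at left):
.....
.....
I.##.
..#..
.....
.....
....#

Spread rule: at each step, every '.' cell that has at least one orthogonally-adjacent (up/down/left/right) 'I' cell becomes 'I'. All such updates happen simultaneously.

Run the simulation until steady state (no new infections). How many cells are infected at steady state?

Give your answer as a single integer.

Step 0 (initial): 1 infected
Step 1: +3 new -> 4 infected
Step 2: +4 new -> 8 infected
Step 3: +4 new -> 12 infected
Step 4: +5 new -> 17 infected
Step 5: +5 new -> 22 infected
Step 6: +6 new -> 28 infected
Step 7: +3 new -> 31 infected
Step 8: +0 new -> 31 infected

Answer: 31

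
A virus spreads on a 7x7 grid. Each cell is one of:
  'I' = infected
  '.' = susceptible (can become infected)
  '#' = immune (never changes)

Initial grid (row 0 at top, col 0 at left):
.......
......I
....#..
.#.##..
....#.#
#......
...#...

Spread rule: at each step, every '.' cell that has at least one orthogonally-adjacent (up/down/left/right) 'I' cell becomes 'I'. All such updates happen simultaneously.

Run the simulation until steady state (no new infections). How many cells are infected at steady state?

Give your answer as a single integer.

Step 0 (initial): 1 infected
Step 1: +3 new -> 4 infected
Step 2: +4 new -> 8 infected
Step 3: +3 new -> 11 infected
Step 4: +4 new -> 15 infected
Step 5: +4 new -> 19 infected
Step 6: +7 new -> 26 infected
Step 7: +6 new -> 32 infected
Step 8: +4 new -> 36 infected
Step 9: +3 new -> 39 infected
Step 10: +1 new -> 40 infected
Step 11: +1 new -> 41 infected
Step 12: +0 new -> 41 infected

Answer: 41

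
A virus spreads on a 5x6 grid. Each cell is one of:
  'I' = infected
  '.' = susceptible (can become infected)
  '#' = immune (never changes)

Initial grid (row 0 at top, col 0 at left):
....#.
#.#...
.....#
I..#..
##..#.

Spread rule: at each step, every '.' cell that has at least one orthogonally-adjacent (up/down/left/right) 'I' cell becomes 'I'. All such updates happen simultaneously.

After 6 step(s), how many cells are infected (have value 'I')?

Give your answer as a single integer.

Step 0 (initial): 1 infected
Step 1: +2 new -> 3 infected
Step 2: +2 new -> 5 infected
Step 3: +3 new -> 8 infected
Step 4: +3 new -> 11 infected
Step 5: +4 new -> 15 infected
Step 6: +3 new -> 18 infected

Answer: 18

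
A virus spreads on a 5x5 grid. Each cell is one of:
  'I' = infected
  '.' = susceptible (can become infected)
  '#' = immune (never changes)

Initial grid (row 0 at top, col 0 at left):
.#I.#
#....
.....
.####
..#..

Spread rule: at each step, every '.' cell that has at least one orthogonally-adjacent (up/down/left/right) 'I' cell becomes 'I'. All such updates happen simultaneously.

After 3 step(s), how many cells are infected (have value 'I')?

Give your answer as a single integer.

Answer: 9

Derivation:
Step 0 (initial): 1 infected
Step 1: +2 new -> 3 infected
Step 2: +3 new -> 6 infected
Step 3: +3 new -> 9 infected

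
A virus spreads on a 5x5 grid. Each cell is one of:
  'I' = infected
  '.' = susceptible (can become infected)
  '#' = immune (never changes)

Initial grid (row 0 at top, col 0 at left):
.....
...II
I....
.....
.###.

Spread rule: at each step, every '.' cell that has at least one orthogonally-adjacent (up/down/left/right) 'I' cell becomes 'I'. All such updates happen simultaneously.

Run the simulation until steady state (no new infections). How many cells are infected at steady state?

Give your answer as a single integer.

Step 0 (initial): 3 infected
Step 1: +8 new -> 11 infected
Step 2: +8 new -> 19 infected
Step 3: +3 new -> 22 infected
Step 4: +0 new -> 22 infected

Answer: 22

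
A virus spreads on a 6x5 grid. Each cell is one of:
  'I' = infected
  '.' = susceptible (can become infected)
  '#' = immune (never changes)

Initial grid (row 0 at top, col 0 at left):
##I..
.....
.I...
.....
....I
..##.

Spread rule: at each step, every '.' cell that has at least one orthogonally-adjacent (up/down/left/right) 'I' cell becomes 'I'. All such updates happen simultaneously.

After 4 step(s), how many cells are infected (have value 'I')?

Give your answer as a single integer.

Answer: 26

Derivation:
Step 0 (initial): 3 infected
Step 1: +9 new -> 12 infected
Step 2: +10 new -> 22 infected
Step 3: +3 new -> 25 infected
Step 4: +1 new -> 26 infected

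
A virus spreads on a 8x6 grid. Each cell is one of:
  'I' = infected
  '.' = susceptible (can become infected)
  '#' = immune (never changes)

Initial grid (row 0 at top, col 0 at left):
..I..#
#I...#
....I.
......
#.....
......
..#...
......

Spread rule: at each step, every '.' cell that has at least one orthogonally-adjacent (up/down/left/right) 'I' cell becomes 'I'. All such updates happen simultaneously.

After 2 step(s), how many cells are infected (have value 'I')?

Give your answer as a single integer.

Step 0 (initial): 3 infected
Step 1: +8 new -> 11 infected
Step 2: +9 new -> 20 infected

Answer: 20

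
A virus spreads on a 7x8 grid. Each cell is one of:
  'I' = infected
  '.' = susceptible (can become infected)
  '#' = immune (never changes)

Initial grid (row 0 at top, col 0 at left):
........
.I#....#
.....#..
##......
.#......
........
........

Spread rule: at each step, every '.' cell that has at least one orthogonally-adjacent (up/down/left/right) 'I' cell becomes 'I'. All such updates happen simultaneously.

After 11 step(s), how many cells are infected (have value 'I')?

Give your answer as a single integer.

Answer: 50

Derivation:
Step 0 (initial): 1 infected
Step 1: +3 new -> 4 infected
Step 2: +4 new -> 8 infected
Step 3: +3 new -> 11 infected
Step 4: +5 new -> 16 infected
Step 5: +5 new -> 21 infected
Step 6: +7 new -> 28 infected
Step 7: +8 new -> 36 infected
Step 8: +7 new -> 43 infected
Step 9: +4 new -> 47 infected
Step 10: +2 new -> 49 infected
Step 11: +1 new -> 50 infected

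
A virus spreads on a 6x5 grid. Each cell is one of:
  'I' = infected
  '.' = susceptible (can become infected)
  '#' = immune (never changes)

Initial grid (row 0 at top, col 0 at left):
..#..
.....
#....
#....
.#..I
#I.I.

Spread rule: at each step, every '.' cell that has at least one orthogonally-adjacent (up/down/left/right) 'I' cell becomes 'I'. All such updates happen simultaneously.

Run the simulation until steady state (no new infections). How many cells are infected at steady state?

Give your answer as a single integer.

Step 0 (initial): 3 infected
Step 1: +4 new -> 7 infected
Step 2: +3 new -> 10 infected
Step 3: +3 new -> 13 infected
Step 4: +4 new -> 17 infected
Step 5: +3 new -> 20 infected
Step 6: +1 new -> 21 infected
Step 7: +2 new -> 23 infected
Step 8: +1 new -> 24 infected
Step 9: +0 new -> 24 infected

Answer: 24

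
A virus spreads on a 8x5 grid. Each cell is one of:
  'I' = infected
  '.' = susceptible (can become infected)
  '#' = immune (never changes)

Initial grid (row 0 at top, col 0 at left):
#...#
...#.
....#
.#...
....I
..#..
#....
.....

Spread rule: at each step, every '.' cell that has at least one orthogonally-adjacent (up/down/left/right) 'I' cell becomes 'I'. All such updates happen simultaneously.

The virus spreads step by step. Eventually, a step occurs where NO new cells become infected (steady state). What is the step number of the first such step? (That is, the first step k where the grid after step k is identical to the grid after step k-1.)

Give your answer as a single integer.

Step 0 (initial): 1 infected
Step 1: +3 new -> 4 infected
Step 2: +4 new -> 8 infected
Step 3: +5 new -> 13 infected
Step 4: +5 new -> 18 infected
Step 5: +6 new -> 24 infected
Step 6: +4 new -> 28 infected
Step 7: +4 new -> 32 infected
Step 8: +0 new -> 32 infected

Answer: 8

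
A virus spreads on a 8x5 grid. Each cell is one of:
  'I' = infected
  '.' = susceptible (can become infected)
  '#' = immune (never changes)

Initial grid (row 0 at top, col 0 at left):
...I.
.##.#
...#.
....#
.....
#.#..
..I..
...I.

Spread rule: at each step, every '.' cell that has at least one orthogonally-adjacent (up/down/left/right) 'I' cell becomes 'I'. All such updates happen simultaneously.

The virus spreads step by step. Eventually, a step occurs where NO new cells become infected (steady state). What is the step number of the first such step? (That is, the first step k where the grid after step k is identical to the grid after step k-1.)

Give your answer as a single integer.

Step 0 (initial): 3 infected
Step 1: +7 new -> 10 infected
Step 2: +6 new -> 16 infected
Step 3: +5 new -> 21 infected
Step 4: +6 new -> 27 infected
Step 5: +4 new -> 31 infected
Step 6: +1 new -> 32 infected
Step 7: +0 new -> 32 infected

Answer: 7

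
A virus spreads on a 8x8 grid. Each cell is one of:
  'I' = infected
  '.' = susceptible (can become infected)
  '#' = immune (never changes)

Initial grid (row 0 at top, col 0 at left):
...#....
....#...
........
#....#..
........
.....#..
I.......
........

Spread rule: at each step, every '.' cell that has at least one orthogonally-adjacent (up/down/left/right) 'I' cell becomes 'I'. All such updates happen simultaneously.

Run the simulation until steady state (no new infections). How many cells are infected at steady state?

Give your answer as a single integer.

Step 0 (initial): 1 infected
Step 1: +3 new -> 4 infected
Step 2: +4 new -> 8 infected
Step 3: +4 new -> 12 infected
Step 4: +5 new -> 17 infected
Step 5: +6 new -> 23 infected
Step 6: +7 new -> 30 infected
Step 7: +9 new -> 39 infected
Step 8: +7 new -> 46 infected
Step 9: +3 new -> 49 infected
Step 10: +3 new -> 52 infected
Step 11: +3 new -> 55 infected
Step 12: +3 new -> 58 infected
Step 13: +1 new -> 59 infected
Step 14: +0 new -> 59 infected

Answer: 59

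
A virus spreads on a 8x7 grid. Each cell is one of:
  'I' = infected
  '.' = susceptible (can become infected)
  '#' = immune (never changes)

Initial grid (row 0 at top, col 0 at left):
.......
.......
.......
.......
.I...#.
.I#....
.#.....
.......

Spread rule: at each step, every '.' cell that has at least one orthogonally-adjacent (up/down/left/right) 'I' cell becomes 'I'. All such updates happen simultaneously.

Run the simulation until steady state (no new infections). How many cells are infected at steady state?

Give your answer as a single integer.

Step 0 (initial): 2 infected
Step 1: +4 new -> 6 infected
Step 2: +5 new -> 11 infected
Step 3: +7 new -> 18 infected
Step 4: +8 new -> 26 infected
Step 5: +10 new -> 36 infected
Step 6: +7 new -> 43 infected
Step 7: +6 new -> 49 infected
Step 8: +3 new -> 52 infected
Step 9: +1 new -> 53 infected
Step 10: +0 new -> 53 infected

Answer: 53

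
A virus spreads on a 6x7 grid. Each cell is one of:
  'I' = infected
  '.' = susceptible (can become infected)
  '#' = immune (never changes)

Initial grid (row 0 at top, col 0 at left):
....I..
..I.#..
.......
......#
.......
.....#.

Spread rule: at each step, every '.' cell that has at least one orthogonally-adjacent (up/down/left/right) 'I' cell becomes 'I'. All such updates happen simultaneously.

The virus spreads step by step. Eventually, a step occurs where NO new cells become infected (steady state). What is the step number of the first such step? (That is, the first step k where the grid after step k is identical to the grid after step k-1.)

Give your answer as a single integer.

Answer: 8

Derivation:
Step 0 (initial): 2 infected
Step 1: +6 new -> 8 infected
Step 2: +7 new -> 15 infected
Step 3: +8 new -> 23 infected
Step 4: +7 new -> 30 infected
Step 5: +5 new -> 35 infected
Step 6: +3 new -> 38 infected
Step 7: +1 new -> 39 infected
Step 8: +0 new -> 39 infected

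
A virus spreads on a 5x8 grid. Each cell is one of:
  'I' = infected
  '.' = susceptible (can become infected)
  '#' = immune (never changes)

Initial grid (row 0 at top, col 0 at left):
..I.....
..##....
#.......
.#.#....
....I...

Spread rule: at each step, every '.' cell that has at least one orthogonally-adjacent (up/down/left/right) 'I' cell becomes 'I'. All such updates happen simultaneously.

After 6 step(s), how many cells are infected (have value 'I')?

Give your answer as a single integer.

Answer: 35

Derivation:
Step 0 (initial): 2 infected
Step 1: +5 new -> 7 infected
Step 2: +7 new -> 14 infected
Step 3: +10 new -> 24 infected
Step 4: +6 new -> 30 infected
Step 5: +4 new -> 34 infected
Step 6: +1 new -> 35 infected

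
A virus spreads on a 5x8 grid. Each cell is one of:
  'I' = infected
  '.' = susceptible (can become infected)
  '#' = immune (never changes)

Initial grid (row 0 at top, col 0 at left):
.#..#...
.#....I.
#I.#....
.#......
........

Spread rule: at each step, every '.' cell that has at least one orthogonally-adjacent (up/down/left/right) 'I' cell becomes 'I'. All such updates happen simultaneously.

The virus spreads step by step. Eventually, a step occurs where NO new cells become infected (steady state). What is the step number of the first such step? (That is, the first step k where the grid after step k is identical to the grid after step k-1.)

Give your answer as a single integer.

Answer: 7

Derivation:
Step 0 (initial): 2 infected
Step 1: +5 new -> 7 infected
Step 2: +8 new -> 15 infected
Step 3: +8 new -> 23 infected
Step 4: +6 new -> 29 infected
Step 5: +2 new -> 31 infected
Step 6: +1 new -> 32 infected
Step 7: +0 new -> 32 infected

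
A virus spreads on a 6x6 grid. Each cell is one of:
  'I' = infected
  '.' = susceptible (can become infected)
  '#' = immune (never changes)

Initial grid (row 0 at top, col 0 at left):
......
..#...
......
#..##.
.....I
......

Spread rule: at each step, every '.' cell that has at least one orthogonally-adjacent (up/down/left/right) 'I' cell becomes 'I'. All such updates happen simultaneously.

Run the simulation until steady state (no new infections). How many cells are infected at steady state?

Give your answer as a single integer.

Step 0 (initial): 1 infected
Step 1: +3 new -> 4 infected
Step 2: +3 new -> 7 infected
Step 3: +4 new -> 11 infected
Step 4: +6 new -> 17 infected
Step 5: +6 new -> 23 infected
Step 6: +3 new -> 26 infected
Step 7: +3 new -> 29 infected
Step 8: +2 new -> 31 infected
Step 9: +1 new -> 32 infected
Step 10: +0 new -> 32 infected

Answer: 32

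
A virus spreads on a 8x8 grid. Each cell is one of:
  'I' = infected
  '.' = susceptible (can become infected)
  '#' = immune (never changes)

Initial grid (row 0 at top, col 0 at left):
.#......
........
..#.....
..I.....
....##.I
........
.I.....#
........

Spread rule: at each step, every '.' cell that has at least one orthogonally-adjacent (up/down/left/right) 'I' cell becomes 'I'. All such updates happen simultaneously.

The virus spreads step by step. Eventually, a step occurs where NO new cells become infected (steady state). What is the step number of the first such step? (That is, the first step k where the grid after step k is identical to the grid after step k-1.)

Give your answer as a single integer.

Step 0 (initial): 3 infected
Step 1: +10 new -> 13 infected
Step 2: +14 new -> 27 infected
Step 3: +13 new -> 40 infected
Step 4: +11 new -> 51 infected
Step 5: +7 new -> 58 infected
Step 6: +1 new -> 59 infected
Step 7: +0 new -> 59 infected

Answer: 7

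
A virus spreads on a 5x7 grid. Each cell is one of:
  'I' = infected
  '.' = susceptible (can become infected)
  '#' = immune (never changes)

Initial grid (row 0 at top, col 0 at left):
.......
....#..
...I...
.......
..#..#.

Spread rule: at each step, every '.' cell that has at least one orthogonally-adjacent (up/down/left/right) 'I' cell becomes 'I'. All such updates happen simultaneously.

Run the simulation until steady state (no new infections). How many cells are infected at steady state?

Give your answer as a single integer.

Answer: 32

Derivation:
Step 0 (initial): 1 infected
Step 1: +4 new -> 5 infected
Step 2: +7 new -> 12 infected
Step 3: +9 new -> 21 infected
Step 4: +7 new -> 28 infected
Step 5: +4 new -> 32 infected
Step 6: +0 new -> 32 infected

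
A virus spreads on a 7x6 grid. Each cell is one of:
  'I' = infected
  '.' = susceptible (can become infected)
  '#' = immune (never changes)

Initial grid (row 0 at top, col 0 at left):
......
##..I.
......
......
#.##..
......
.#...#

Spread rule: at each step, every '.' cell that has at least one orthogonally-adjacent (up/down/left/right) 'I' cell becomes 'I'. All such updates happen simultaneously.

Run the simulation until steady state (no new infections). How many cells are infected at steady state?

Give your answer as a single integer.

Step 0 (initial): 1 infected
Step 1: +4 new -> 5 infected
Step 2: +6 new -> 11 infected
Step 3: +5 new -> 16 infected
Step 4: +5 new -> 21 infected
Step 5: +6 new -> 27 infected
Step 6: +4 new -> 31 infected
Step 7: +2 new -> 33 infected
Step 8: +1 new -> 34 infected
Step 9: +1 new -> 35 infected
Step 10: +0 new -> 35 infected

Answer: 35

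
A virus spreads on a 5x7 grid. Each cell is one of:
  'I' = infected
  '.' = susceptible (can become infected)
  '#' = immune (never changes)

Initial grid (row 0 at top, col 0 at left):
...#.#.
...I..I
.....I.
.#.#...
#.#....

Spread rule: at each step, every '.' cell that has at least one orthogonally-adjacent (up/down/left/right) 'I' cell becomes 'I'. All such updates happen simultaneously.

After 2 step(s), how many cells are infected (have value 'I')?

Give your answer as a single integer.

Answer: 18

Derivation:
Step 0 (initial): 3 infected
Step 1: +8 new -> 11 infected
Step 2: +7 new -> 18 infected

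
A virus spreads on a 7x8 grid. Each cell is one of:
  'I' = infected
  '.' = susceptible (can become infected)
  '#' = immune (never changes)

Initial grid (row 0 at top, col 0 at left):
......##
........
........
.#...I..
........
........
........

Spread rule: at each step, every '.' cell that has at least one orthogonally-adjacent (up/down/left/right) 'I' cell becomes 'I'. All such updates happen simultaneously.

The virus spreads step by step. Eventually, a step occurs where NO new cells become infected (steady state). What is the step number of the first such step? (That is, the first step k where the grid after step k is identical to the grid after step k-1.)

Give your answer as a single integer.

Answer: 9

Derivation:
Step 0 (initial): 1 infected
Step 1: +4 new -> 5 infected
Step 2: +8 new -> 13 infected
Step 3: +11 new -> 24 infected
Step 4: +9 new -> 33 infected
Step 5: +7 new -> 40 infected
Step 6: +6 new -> 46 infected
Step 7: +5 new -> 51 infected
Step 8: +2 new -> 53 infected
Step 9: +0 new -> 53 infected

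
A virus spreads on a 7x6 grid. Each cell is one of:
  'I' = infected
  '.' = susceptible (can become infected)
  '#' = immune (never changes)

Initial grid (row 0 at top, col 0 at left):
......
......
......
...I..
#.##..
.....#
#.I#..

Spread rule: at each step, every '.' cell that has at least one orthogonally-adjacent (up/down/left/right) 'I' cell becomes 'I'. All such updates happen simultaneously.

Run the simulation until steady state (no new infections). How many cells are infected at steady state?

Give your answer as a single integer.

Step 0 (initial): 2 infected
Step 1: +5 new -> 7 infected
Step 2: +8 new -> 15 infected
Step 3: +10 new -> 25 infected
Step 4: +6 new -> 31 infected
Step 5: +4 new -> 35 infected
Step 6: +1 new -> 36 infected
Step 7: +0 new -> 36 infected

Answer: 36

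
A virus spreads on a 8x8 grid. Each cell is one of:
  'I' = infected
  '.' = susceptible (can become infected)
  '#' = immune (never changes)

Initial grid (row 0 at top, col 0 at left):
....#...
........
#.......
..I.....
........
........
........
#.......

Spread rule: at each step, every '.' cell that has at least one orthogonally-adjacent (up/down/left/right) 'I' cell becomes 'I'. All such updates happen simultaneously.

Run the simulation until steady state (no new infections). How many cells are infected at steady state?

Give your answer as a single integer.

Step 0 (initial): 1 infected
Step 1: +4 new -> 5 infected
Step 2: +8 new -> 13 infected
Step 3: +10 new -> 23 infected
Step 4: +12 new -> 35 infected
Step 5: +10 new -> 45 infected
Step 6: +7 new -> 52 infected
Step 7: +5 new -> 57 infected
Step 8: +3 new -> 60 infected
Step 9: +1 new -> 61 infected
Step 10: +0 new -> 61 infected

Answer: 61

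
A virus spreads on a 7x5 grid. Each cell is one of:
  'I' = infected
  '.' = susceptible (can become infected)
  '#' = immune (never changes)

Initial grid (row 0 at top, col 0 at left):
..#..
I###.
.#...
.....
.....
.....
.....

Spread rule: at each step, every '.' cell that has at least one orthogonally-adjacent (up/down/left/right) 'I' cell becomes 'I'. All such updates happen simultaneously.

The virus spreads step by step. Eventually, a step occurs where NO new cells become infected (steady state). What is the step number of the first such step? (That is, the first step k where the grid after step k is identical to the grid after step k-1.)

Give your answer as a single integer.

Answer: 11

Derivation:
Step 0 (initial): 1 infected
Step 1: +2 new -> 3 infected
Step 2: +2 new -> 5 infected
Step 3: +2 new -> 7 infected
Step 4: +3 new -> 10 infected
Step 5: +5 new -> 15 infected
Step 6: +5 new -> 20 infected
Step 7: +4 new -> 24 infected
Step 8: +3 new -> 27 infected
Step 9: +2 new -> 29 infected
Step 10: +1 new -> 30 infected
Step 11: +0 new -> 30 infected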